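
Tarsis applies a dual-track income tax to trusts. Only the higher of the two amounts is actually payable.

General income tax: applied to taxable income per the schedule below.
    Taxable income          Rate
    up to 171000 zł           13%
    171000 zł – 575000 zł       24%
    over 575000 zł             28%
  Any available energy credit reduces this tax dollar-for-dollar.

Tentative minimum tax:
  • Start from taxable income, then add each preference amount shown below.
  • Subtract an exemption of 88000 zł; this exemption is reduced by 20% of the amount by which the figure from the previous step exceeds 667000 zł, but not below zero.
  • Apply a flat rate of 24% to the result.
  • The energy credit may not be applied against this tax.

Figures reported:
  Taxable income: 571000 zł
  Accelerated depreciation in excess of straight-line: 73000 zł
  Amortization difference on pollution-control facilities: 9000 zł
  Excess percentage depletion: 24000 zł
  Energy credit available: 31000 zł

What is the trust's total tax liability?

General income tax:
  171000 zł × 13% = 22230 zł
  400000 zł × 24% = 96000 zł
  → 118230 zł
  Less energy credit 31000 zł → 87230 zł

Tentative minimum tax:
  Adjusted income: 571000 zł + 73000 zł + 9000 zł + 24000 zł = 677000 zł
  Exemption: 88000 zł − 20% × (677000 zł − 667000 zł) = 88000 zł − 2000 zł = 86000 zł
  Base: 677000 zł − 86000 zł = 591000 zł
  591000 zł × 24% = 141840 zł

141840 zł > 87230 zł, so the tentative minimum tax is the binding amount.

141840 zł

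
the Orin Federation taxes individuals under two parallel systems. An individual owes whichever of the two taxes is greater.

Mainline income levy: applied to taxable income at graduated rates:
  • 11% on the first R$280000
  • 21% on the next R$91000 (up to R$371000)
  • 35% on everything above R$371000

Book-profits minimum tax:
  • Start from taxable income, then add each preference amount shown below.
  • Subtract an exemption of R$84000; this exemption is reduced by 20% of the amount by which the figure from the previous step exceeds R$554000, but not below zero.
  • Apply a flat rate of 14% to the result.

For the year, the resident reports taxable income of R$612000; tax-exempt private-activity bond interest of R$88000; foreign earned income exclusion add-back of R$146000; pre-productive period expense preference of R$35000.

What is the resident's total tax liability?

R$134260

Book-profits minimum tax:
  Adjusted income: R$612000 + R$88000 + R$146000 + R$35000 = R$881000
  Exemption: R$84000 − 20% × (R$881000 − R$554000) = R$84000 − R$65400 = R$18600
  Base: R$881000 − R$18600 = R$862400
  R$862400 × 14% = R$120736

Mainline income levy:
  R$280000 × 11% = R$30800
  R$91000 × 21% = R$19110
  R$241000 × 35% = R$84350
  → R$134260

R$134260 > R$120736, so the mainline income levy governs.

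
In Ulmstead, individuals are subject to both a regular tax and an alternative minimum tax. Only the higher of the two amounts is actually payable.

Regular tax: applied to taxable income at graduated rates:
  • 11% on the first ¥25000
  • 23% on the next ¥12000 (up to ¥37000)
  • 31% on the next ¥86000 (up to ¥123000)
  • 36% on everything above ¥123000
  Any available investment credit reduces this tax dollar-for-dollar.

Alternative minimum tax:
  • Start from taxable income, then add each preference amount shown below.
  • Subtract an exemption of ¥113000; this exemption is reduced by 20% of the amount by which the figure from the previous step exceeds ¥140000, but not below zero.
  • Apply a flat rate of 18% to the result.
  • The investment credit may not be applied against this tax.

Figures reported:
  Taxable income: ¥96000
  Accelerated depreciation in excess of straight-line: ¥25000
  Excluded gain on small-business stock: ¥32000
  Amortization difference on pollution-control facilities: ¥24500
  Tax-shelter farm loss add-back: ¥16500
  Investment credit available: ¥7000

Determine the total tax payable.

Regular tax:
  ¥25000 × 11% = ¥2750
  ¥12000 × 23% = ¥2760
  ¥59000 × 31% = ¥18290
  → ¥23800
  Less investment credit ¥7000 → ¥16800

Alternative minimum tax:
  Adjusted income: ¥96000 + ¥25000 + ¥32000 + ¥24500 + ¥16500 = ¥194000
  Exemption: ¥113000 − 20% × (¥194000 − ¥140000) = ¥113000 − ¥10800 = ¥102200
  Base: ¥194000 − ¥102200 = ¥91800
  ¥91800 × 18% = ¥16524

¥16800 > ¥16524, so the regular tax governs.

¥16800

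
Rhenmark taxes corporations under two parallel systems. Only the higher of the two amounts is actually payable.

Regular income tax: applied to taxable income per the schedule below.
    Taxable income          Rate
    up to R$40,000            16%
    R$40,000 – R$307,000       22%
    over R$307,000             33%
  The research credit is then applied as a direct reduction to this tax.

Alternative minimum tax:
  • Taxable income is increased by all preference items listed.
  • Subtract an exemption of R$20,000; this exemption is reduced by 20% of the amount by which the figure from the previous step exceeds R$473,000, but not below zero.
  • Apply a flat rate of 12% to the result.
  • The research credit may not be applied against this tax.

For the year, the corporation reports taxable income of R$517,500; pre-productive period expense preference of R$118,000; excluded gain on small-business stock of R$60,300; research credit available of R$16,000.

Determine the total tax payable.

Alternative minimum tax:
  Adjusted income: R$517,500 + R$118,000 + R$60,300 = R$695,800
  Exemption: 20% × (R$695,800 − R$473,000) = R$44,560 ≥ R$20,000, so the exemption is fully phased out
  Base: R$695,800 − R$0 = R$695,800
  R$695,800 × 12% = R$83,496

Regular income tax:
  R$40,000 × 16% = R$6,400
  R$267,000 × 22% = R$58,740
  R$210,500 × 33% = R$69,465
  → R$134,605
  Less research credit R$16,000 → R$118,605

R$118,605 > R$83,496, so the regular income tax governs.

R$118,605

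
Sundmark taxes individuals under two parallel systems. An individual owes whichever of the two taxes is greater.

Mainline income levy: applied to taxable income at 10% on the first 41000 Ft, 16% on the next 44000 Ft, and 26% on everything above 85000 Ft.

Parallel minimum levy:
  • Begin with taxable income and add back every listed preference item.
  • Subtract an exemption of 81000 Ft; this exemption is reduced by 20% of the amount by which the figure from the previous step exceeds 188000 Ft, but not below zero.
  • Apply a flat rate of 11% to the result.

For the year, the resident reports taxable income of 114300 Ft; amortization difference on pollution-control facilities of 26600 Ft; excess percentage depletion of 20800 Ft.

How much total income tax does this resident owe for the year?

18758 Ft

Parallel minimum levy:
  Adjusted income: 114300 Ft + 26600 Ft + 20800 Ft = 161700 Ft
  Exemption: 161700 Ft ≤ 188000 Ft, so full 81000 Ft applies
  Base: 161700 Ft − 81000 Ft = 80700 Ft
  80700 Ft × 11% = 8877 Ft

Mainline income levy:
  41000 Ft × 10% = 4100 Ft
  44000 Ft × 16% = 7040 Ft
  29300 Ft × 26% = 7618 Ft
  → 18758 Ft

18758 Ft > 8877 Ft, so the mainline income levy governs.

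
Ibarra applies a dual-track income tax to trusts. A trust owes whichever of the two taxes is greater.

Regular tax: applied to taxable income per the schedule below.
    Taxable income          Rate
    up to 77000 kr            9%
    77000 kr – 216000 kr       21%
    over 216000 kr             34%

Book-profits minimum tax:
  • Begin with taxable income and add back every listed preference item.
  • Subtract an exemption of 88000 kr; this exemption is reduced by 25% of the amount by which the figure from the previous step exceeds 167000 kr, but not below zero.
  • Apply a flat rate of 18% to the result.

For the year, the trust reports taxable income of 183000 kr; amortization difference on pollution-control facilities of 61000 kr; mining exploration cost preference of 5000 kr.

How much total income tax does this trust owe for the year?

32670 kr

Book-profits minimum tax:
  Adjusted income: 183000 kr + 61000 kr + 5000 kr = 249000 kr
  Exemption: 88000 kr − 25% × (249000 kr − 167000 kr) = 88000 kr − 20500 kr = 67500 kr
  Base: 249000 kr − 67500 kr = 181500 kr
  181500 kr × 18% = 32670 kr

Regular tax:
  77000 kr × 9% = 6930 kr
  106000 kr × 21% = 22260 kr
  → 29190 kr

32670 kr > 29190 kr, so the book-profits minimum tax is the binding amount.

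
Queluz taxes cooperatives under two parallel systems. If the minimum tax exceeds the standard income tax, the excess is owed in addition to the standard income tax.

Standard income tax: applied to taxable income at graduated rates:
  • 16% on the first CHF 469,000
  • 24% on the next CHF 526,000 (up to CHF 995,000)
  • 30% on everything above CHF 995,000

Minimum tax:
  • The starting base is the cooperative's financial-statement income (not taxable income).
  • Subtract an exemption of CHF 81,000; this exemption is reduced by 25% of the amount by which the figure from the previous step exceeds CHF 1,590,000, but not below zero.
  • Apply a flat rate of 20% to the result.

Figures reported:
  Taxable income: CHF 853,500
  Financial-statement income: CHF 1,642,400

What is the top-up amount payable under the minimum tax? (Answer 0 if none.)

Minimum tax:
  Base (financial-statement income): CHF 1,642,400
  Exemption: CHF 81,000 − 25% × (CHF 1,642,400 − CHF 1,590,000) = CHF 81,000 − CHF 13,100 = CHF 67,900
  Base: CHF 1,642,400 − CHF 67,900 = CHF 1,574,500
  CHF 1,574,500 × 20% = CHF 314,900

Standard income tax:
  CHF 469,000 × 16% = CHF 75,040
  CHF 384,500 × 24% = CHF 92,280
  → CHF 167,320

Excess of minimum tax over standard income tax: CHF 314,900 − CHF 167,320 = CHF 147,580.

CHF 147,580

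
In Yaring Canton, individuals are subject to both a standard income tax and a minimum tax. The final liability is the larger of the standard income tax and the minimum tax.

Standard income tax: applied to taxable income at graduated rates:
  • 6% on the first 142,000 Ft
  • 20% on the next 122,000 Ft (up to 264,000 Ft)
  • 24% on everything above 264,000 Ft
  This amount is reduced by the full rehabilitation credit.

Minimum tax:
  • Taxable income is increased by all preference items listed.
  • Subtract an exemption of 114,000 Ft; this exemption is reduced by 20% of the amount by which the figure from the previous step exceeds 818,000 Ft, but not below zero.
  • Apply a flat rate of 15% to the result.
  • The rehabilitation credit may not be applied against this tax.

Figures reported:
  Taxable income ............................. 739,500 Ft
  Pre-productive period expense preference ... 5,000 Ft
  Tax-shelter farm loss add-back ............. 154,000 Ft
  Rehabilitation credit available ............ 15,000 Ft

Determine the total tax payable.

132,040 Ft

Standard income tax:
  142,000 Ft × 6% = 8,520 Ft
  122,000 Ft × 20% = 24,400 Ft
  475,500 Ft × 24% = 114,120 Ft
  → 147,040 Ft
  Less rehabilitation credit 15,000 Ft → 132,040 Ft

Minimum tax:
  Adjusted income: 739,500 Ft + 5,000 Ft + 154,000 Ft = 898,500 Ft
  Exemption: 114,000 Ft − 20% × (898,500 Ft − 818,000 Ft) = 114,000 Ft − 16,100 Ft = 97,900 Ft
  Base: 898,500 Ft − 97,900 Ft = 800,600 Ft
  800,600 Ft × 15% = 120,090 Ft

132,040 Ft > 120,090 Ft, so the standard income tax governs.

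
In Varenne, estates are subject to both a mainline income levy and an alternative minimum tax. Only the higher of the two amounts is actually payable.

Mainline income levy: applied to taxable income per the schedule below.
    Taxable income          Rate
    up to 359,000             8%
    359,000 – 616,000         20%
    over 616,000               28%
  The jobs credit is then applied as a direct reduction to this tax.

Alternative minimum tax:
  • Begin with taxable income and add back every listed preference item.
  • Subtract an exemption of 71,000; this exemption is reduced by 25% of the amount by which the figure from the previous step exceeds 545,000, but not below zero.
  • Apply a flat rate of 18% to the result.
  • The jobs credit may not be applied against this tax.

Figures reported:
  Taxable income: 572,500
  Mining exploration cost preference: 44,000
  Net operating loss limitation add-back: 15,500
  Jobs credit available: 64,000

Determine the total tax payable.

104,895

Alternative minimum tax:
  Adjusted income: 572,500 + 44,000 + 15,500 = 632,000
  Exemption: 71,000 − 25% × (632,000 − 545,000) = 71,000 − 21,750 = 49,250
  Base: 632,000 − 49,250 = 582,750
  582,750 × 18% = 104,895

Mainline income levy:
  359,000 × 8% = 28,720
  213,500 × 20% = 42,700
  → 71,420
  Less jobs credit 64,000 → 7,420

104,895 > 7,420, so the alternative minimum tax is the binding amount.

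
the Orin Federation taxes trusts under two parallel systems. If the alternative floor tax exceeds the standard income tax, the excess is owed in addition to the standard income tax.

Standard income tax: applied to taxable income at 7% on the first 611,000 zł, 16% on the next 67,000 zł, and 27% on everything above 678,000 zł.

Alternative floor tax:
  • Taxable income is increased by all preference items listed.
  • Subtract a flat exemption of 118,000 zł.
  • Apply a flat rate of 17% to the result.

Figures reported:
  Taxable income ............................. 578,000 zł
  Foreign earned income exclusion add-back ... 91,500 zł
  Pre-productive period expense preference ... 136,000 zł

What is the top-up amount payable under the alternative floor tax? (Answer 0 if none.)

76,415 zł

Alternative floor tax:
  Adjusted income: 578,000 zł + 91,500 zł + 136,000 zł = 805,500 zł
  Less exemption 118,000 zł → base 687,500 zł
  687,500 zł × 17% = 116,875 zł

Standard income tax:
  578,000 zł × 7% = 40,460 zł

Excess of alternative floor tax over standard income tax: 116,875 zł − 40,460 zł = 76,415 zł.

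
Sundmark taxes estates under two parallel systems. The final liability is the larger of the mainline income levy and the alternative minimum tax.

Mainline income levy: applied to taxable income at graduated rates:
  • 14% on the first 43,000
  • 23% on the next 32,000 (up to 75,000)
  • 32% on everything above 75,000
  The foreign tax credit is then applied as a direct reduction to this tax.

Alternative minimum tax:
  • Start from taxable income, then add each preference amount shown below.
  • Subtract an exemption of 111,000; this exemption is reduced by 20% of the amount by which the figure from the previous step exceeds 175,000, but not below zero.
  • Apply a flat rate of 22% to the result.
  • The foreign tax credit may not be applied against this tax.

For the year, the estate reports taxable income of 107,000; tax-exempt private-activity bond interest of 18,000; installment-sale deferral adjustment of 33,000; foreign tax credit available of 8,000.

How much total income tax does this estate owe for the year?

Mainline income levy:
  43,000 × 14% = 6,020
  32,000 × 23% = 7,360
  32,000 × 32% = 10,240
  → 23,620
  Less foreign tax credit 8,000 → 15,620

Alternative minimum tax:
  Adjusted income: 107,000 + 18,000 + 33,000 = 158,000
  Exemption: 158,000 ≤ 175,000, so full 111,000 applies
  Base: 158,000 − 111,000 = 47,000
  47,000 × 22% = 10,340

15,620 > 10,340, so the mainline income levy governs.

15,620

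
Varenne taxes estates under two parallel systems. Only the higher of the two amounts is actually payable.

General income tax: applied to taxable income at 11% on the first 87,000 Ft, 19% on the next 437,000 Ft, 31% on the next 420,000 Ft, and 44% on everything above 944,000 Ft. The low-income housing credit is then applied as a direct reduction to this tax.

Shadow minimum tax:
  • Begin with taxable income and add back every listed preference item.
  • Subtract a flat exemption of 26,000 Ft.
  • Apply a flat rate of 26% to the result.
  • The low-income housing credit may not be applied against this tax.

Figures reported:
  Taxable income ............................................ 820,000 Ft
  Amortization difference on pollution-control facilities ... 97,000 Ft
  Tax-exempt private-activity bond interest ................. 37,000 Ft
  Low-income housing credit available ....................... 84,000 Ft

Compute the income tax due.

Shadow minimum tax:
  Adjusted income: 820,000 Ft + 97,000 Ft + 37,000 Ft = 954,000 Ft
  Less exemption 26,000 Ft → base 928,000 Ft
  928,000 Ft × 26% = 241,280 Ft

General income tax:
  87,000 Ft × 11% = 9,570 Ft
  437,000 Ft × 19% = 83,030 Ft
  296,000 Ft × 31% = 91,760 Ft
  → 184,360 Ft
  Less low-income housing credit 84,000 Ft → 100,360 Ft

241,280 Ft > 100,360 Ft, so the shadow minimum tax is the binding amount.

241,280 Ft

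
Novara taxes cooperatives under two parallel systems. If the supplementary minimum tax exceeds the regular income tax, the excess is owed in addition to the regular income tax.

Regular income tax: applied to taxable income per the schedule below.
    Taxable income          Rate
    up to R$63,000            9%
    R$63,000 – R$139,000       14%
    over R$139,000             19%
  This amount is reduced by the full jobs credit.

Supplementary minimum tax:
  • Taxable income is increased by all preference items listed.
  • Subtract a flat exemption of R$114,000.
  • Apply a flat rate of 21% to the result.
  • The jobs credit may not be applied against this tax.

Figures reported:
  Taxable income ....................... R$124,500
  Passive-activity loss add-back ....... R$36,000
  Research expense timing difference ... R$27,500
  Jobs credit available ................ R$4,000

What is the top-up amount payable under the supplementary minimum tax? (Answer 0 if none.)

R$5,260

Regular income tax:
  R$63,000 × 9% = R$5,670
  R$61,500 × 14% = R$8,610
  → R$14,280
  Less jobs credit R$4,000 → R$10,280

Supplementary minimum tax:
  Adjusted income: R$124,500 + R$36,000 + R$27,500 = R$188,000
  Less exemption R$114,000 → base R$74,000
  R$74,000 × 21% = R$15,540

Excess of supplementary minimum tax over regular income tax: R$15,540 − R$10,280 = R$5,260.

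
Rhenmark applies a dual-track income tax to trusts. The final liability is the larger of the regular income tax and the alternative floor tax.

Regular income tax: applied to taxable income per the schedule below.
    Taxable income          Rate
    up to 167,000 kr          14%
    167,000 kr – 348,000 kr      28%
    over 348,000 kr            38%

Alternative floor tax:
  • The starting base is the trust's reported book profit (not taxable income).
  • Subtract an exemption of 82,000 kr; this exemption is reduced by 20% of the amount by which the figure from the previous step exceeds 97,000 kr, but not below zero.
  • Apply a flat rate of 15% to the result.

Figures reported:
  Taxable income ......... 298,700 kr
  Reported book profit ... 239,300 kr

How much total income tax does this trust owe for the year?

Regular income tax:
  167,000 kr × 14% = 23,380 kr
  131,700 kr × 28% = 36,876 kr
  → 60,256 kr

Alternative floor tax:
  Base (reported book profit): 239,300 kr
  Exemption: 82,000 kr − 20% × (239,300 kr − 97,000 kr) = 82,000 kr − 28,460 kr = 53,540 kr
  Base: 239,300 kr − 53,540 kr = 185,760 kr
  185,760 kr × 15% = 27,864 kr

60,256 kr > 27,864 kr, so the regular income tax governs.

60,256 kr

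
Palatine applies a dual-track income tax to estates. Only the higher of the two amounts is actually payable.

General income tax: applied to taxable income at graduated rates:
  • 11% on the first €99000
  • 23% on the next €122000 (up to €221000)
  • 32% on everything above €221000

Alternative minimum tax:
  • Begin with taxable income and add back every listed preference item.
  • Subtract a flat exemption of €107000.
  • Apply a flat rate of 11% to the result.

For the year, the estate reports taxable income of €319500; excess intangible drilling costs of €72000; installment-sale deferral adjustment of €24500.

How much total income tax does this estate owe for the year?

Alternative minimum tax:
  Adjusted income: €319500 + €72000 + €24500 = €416000
  Less exemption €107000 → base €309000
  €309000 × 11% = €33990

General income tax:
  €99000 × 11% = €10890
  €122000 × 23% = €28060
  €98500 × 32% = €31520
  → €70470

€70470 > €33990, so the general income tax governs.

€70470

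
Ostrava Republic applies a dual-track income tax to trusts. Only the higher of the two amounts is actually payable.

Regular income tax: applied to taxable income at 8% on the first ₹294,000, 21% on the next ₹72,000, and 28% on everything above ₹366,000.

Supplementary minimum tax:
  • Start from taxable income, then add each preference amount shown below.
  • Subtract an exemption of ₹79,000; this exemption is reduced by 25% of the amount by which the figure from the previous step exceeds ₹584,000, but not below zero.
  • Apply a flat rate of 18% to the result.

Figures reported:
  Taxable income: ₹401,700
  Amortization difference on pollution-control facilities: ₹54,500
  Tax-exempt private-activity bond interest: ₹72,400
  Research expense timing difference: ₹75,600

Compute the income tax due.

₹95,445

Supplementary minimum tax:
  Adjusted income: ₹401,700 + ₹54,500 + ₹72,400 + ₹75,600 = ₹604,200
  Exemption: ₹79,000 − 25% × (₹604,200 − ₹584,000) = ₹79,000 − ₹5,050 = ₹73,950
  Base: ₹604,200 − ₹73,950 = ₹530,250
  ₹530,250 × 18% = ₹95,445

Regular income tax:
  ₹294,000 × 8% = ₹23,520
  ₹72,000 × 21% = ₹15,120
  ₹35,700 × 28% = ₹9,996
  → ₹48,636

₹95,445 > ₹48,636, so the supplementary minimum tax is the binding amount.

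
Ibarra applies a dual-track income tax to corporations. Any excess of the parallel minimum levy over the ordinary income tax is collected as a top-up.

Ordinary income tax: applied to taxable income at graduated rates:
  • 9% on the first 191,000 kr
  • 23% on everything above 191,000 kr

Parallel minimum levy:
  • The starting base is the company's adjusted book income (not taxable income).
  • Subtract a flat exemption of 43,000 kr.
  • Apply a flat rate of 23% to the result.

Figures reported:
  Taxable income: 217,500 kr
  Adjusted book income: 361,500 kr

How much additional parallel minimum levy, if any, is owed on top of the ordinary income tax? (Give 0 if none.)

49,970 kr

Ordinary income tax:
  191,000 kr × 9% = 17,190 kr
  26,500 kr × 23% = 6,095 kr
  → 23,285 kr

Parallel minimum levy:
  Base (adjusted book income): 361,500 kr
  Less exemption 43,000 kr → base 318,500 kr
  318,500 kr × 23% = 73,255 kr

Excess of parallel minimum levy over ordinary income tax: 73,255 kr − 23,285 kr = 49,970 kr.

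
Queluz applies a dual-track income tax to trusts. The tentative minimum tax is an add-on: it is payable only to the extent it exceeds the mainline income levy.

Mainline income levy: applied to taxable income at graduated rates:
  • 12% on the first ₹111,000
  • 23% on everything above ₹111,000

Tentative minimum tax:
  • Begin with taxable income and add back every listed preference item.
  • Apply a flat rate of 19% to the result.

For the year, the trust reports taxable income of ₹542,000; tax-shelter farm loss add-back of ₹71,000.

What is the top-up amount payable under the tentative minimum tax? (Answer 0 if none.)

Mainline income levy:
  ₹111,000 × 12% = ₹13,320
  ₹431,000 × 23% = ₹99,130
  → ₹112,450

Tentative minimum tax:
  Adjusted income: ₹542,000 + ₹71,000 = ₹613,000
  ₹613,000 × 19% = ₹116,470

Excess of tentative minimum tax over mainline income levy: ₹116,470 − ₹112,450 = ₹4,020.

₹4,020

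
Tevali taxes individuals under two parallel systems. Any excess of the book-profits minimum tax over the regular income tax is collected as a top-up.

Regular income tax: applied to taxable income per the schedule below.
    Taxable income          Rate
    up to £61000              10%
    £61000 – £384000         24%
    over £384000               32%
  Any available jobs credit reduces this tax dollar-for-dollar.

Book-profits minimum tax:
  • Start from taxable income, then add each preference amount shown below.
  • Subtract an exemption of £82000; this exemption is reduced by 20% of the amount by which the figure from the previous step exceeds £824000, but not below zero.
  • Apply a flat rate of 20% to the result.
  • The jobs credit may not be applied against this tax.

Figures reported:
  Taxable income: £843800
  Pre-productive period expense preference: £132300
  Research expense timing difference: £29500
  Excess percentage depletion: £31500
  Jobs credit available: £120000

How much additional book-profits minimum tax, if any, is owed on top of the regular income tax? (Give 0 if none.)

Book-profits minimum tax:
  Adjusted income: £843800 + £132300 + £29500 + £31500 = £1037100
  Exemption: £82000 − 20% × (£1037100 − £824000) = £82000 − £42620 = £39380
  Base: £1037100 − £39380 = £997720
  £997720 × 20% = £199544

Regular income tax:
  £61000 × 10% = £6100
  £323000 × 24% = £77520
  £459800 × 32% = £147136
  → £230756
  Less jobs credit £120000 → £110756

Excess of book-profits minimum tax over regular income tax: £199544 − £110756 = £88788.

£88788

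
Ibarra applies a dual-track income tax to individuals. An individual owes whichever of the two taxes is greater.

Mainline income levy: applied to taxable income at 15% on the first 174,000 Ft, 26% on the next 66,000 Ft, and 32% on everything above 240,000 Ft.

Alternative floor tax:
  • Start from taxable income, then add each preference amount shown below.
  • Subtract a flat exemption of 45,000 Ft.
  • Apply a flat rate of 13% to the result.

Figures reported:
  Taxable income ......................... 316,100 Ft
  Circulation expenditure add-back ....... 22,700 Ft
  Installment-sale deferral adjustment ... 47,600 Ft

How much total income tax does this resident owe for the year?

Alternative floor tax:
  Adjusted income: 316,100 Ft + 22,700 Ft + 47,600 Ft = 386,400 Ft
  Less exemption 45,000 Ft → base 341,400 Ft
  341,400 Ft × 13% = 44,382 Ft

Mainline income levy:
  174,000 Ft × 15% = 26,100 Ft
  66,000 Ft × 26% = 17,160 Ft
  76,100 Ft × 32% = 24,352 Ft
  → 67,612 Ft

67,612 Ft > 44,382 Ft, so the mainline income levy governs.

67,612 Ft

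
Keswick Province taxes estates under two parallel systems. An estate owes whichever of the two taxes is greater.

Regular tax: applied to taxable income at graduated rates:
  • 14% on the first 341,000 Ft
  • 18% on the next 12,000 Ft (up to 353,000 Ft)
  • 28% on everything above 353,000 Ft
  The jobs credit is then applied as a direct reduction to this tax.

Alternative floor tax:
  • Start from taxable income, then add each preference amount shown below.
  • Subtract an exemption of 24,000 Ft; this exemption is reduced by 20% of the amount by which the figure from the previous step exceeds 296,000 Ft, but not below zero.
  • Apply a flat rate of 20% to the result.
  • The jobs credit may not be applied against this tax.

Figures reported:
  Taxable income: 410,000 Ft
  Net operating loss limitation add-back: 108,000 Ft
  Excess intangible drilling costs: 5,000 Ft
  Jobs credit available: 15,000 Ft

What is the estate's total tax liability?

104,600 Ft

Regular tax:
  341,000 Ft × 14% = 47,740 Ft
  12,000 Ft × 18% = 2,160 Ft
  57,000 Ft × 28% = 15,960 Ft
  → 65,860 Ft
  Less jobs credit 15,000 Ft → 50,860 Ft

Alternative floor tax:
  Adjusted income: 410,000 Ft + 108,000 Ft + 5,000 Ft = 523,000 Ft
  Exemption: 20% × (523,000 Ft − 296,000 Ft) = 45,400 Ft ≥ 24,000 Ft, so the exemption is fully phased out
  Base: 523,000 Ft − 0 Ft = 523,000 Ft
  523,000 Ft × 20% = 104,600 Ft

104,600 Ft > 50,860 Ft, so the alternative floor tax is the binding amount.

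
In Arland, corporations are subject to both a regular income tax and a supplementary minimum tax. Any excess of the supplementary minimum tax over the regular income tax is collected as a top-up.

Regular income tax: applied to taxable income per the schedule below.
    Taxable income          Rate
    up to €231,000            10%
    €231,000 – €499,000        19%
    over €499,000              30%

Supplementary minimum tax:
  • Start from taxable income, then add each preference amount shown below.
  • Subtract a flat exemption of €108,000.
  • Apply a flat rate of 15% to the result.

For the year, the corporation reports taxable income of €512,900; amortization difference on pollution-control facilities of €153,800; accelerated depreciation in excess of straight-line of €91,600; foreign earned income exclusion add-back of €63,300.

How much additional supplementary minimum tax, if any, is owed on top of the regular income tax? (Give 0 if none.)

€28,850

Supplementary minimum tax:
  Adjusted income: €512,900 + €153,800 + €91,600 + €63,300 = €821,600
  Less exemption €108,000 → base €713,600
  €713,600 × 15% = €107,040

Regular income tax:
  €231,000 × 10% = €23,100
  €268,000 × 19% = €50,920
  €13,900 × 30% = €4,170
  → €78,190

Excess of supplementary minimum tax over regular income tax: €107,040 − €78,190 = €28,850.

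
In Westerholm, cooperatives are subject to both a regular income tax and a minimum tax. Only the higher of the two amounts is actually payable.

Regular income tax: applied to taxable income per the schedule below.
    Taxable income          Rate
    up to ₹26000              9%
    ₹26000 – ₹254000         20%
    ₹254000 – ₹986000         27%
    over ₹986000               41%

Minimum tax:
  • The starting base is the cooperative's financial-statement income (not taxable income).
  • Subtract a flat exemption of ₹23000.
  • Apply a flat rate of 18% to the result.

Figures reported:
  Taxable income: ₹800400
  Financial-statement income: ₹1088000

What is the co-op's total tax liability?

Minimum tax:
  Base (financial-statement income): ₹1088000
  Less exemption ₹23000 → base ₹1065000
  ₹1065000 × 18% = ₹191700

Regular income tax:
  ₹26000 × 9% = ₹2340
  ₹228000 × 20% = ₹45600
  ₹546400 × 27% = ₹147528
  → ₹195468

₹195468 > ₹191700, so the regular income tax governs.

₹195468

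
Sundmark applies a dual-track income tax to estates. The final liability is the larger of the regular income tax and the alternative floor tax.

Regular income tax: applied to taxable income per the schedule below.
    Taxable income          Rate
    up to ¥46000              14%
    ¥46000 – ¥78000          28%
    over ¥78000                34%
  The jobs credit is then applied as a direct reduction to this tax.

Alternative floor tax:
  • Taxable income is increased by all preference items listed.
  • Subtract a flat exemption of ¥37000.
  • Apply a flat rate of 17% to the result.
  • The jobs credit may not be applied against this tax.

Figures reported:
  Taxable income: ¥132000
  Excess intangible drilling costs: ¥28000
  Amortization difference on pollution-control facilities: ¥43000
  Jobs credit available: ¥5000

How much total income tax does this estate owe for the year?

¥28760

Regular income tax:
  ¥46000 × 14% = ¥6440
  ¥32000 × 28% = ¥8960
  ¥54000 × 34% = ¥18360
  → ¥33760
  Less jobs credit ¥5000 → ¥28760

Alternative floor tax:
  Adjusted income: ¥132000 + ¥28000 + ¥43000 = ¥203000
  Less exemption ¥37000 → base ¥166000
  ¥166000 × 17% = ¥28220

¥28760 > ¥28220, so the regular income tax governs.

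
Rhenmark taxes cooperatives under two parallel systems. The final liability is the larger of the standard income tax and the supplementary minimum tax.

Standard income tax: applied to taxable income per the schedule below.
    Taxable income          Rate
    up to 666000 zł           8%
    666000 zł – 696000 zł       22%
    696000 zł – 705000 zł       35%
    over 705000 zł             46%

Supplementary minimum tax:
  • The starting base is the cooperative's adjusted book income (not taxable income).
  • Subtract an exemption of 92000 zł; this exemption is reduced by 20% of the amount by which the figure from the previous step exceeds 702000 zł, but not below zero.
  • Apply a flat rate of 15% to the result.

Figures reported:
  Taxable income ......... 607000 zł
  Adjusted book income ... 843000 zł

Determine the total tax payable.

Standard income tax:
  607000 zł × 8% = 48560 zł

Supplementary minimum tax:
  Base (adjusted book income): 843000 zł
  Exemption: 92000 zł − 20% × (843000 zł − 702000 zł) = 92000 zł − 28200 zł = 63800 zł
  Base: 843000 zł − 63800 zł = 779200 zł
  779200 zł × 15% = 116880 zł

116880 zł > 48560 zł, so the supplementary minimum tax is the binding amount.

116880 zł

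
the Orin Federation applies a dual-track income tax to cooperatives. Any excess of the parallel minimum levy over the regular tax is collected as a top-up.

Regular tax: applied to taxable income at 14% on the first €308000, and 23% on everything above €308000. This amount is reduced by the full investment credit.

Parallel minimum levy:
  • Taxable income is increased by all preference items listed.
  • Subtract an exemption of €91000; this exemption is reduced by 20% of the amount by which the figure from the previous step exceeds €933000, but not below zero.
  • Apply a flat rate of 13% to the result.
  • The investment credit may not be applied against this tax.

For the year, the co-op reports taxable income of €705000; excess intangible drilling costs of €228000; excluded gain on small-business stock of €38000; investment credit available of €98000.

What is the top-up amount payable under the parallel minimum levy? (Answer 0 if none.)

€78958

Parallel minimum levy:
  Adjusted income: €705000 + €228000 + €38000 = €971000
  Exemption: €91000 − 20% × (€971000 − €933000) = €91000 − €7600 = €83400
  Base: €971000 − €83400 = €887600
  €887600 × 13% = €115388

Regular tax:
  €308000 × 14% = €43120
  €397000 × 23% = €91310
  → €134430
  Less investment credit €98000 → €36430

Excess of parallel minimum levy over regular tax: €115388 − €36430 = €78958.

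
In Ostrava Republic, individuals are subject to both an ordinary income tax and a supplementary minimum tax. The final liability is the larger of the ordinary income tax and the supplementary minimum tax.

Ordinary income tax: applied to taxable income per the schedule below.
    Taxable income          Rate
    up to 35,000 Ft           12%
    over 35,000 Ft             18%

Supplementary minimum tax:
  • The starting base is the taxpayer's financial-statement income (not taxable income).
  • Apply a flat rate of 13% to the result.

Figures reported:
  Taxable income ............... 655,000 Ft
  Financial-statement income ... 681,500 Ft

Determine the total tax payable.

Supplementary minimum tax:
  Base (financial-statement income): 681,500 Ft
  681,500 Ft × 13% = 88,595 Ft

Ordinary income tax:
  35,000 Ft × 12% = 4,200 Ft
  620,000 Ft × 18% = 111,600 Ft
  → 115,800 Ft

115,800 Ft > 88,595 Ft, so the ordinary income tax governs.

115,800 Ft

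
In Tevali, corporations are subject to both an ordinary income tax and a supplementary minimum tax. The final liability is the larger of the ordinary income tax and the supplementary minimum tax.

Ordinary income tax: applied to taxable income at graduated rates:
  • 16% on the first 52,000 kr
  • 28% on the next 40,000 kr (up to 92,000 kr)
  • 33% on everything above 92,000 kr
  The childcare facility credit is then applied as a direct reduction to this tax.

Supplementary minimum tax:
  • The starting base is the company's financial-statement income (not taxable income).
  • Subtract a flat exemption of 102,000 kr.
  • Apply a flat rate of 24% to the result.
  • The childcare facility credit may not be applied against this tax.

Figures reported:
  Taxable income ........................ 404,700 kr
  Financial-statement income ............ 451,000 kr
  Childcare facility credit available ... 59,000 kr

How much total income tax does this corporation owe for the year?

83,760 kr

Ordinary income tax:
  52,000 kr × 16% = 8,320 kr
  40,000 kr × 28% = 11,200 kr
  312,700 kr × 33% = 103,191 kr
  → 122,711 kr
  Less childcare facility credit 59,000 kr → 63,711 kr

Supplementary minimum tax:
  Base (financial-statement income): 451,000 kr
  Less exemption 102,000 kr → base 349,000 kr
  349,000 kr × 24% = 83,760 kr

83,760 kr > 63,711 kr, so the supplementary minimum tax is the binding amount.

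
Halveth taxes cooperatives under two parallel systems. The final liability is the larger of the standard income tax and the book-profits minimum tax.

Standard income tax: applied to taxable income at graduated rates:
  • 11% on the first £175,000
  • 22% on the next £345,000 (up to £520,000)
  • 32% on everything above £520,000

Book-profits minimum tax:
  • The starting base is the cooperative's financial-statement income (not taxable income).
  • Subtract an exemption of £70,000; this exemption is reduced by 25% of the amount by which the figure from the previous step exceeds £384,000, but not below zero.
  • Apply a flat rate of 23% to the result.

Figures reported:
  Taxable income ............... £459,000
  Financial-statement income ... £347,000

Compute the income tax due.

Book-profits minimum tax:
  Base (financial-statement income): £347,000
  Exemption: £347,000 ≤ £384,000, so full £70,000 applies
  Base: £347,000 − £70,000 = £277,000
  £277,000 × 23% = £63,710

Standard income tax:
  £175,000 × 11% = £19,250
  £284,000 × 22% = £62,480
  → £81,730

£81,730 > £63,710, so the standard income tax governs.

£81,730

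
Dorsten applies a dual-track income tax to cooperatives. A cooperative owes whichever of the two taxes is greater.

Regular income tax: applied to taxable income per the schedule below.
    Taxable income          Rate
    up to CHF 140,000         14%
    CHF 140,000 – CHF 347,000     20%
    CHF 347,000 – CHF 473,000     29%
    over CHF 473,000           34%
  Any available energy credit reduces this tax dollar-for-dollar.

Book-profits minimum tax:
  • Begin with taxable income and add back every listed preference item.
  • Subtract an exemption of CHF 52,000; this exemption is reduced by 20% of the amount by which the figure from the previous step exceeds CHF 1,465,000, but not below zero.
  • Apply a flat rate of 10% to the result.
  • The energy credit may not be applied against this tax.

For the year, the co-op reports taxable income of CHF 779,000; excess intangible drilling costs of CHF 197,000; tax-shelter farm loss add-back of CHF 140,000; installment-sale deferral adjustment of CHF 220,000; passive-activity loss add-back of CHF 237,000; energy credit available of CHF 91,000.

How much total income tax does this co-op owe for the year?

CHF 154,260

Regular income tax:
  CHF 140,000 × 14% = CHF 19,600
  CHF 207,000 × 20% = CHF 41,400
  CHF 126,000 × 29% = CHF 36,540
  CHF 306,000 × 34% = CHF 104,040
  → CHF 201,580
  Less energy credit CHF 91,000 → CHF 110,580

Book-profits minimum tax:
  Adjusted income: CHF 779,000 + CHF 197,000 + CHF 140,000 + CHF 220,000 + CHF 237,000 = CHF 1,573,000
  Exemption: CHF 52,000 − 20% × (CHF 1,573,000 − CHF 1,465,000) = CHF 52,000 − CHF 21,600 = CHF 30,400
  Base: CHF 1,573,000 − CHF 30,400 = CHF 1,542,600
  CHF 1,542,600 × 10% = CHF 154,260

CHF 154,260 > CHF 110,580, so the book-profits minimum tax is the binding amount.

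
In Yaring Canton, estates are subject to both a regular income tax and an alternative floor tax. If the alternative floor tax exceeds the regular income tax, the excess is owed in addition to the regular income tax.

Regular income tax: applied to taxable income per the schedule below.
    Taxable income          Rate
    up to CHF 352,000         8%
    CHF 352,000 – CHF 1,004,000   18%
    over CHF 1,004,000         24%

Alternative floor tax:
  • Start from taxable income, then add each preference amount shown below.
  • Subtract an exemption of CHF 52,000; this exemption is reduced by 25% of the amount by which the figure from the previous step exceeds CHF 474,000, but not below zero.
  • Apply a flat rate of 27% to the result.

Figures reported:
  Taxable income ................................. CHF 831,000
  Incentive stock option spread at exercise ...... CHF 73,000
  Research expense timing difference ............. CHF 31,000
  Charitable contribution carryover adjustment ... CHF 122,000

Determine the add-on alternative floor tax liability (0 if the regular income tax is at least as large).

CHF 171,010

Regular income tax:
  CHF 352,000 × 8% = CHF 28,160
  CHF 479,000 × 18% = CHF 86,220
  → CHF 114,380

Alternative floor tax:
  Adjusted income: CHF 831,000 + CHF 73,000 + CHF 31,000 + CHF 122,000 = CHF 1,057,000
  Exemption: 25% × (CHF 1,057,000 − CHF 474,000) = CHF 145,750 ≥ CHF 52,000, so the exemption is fully phased out
  Base: CHF 1,057,000 − CHF 0 = CHF 1,057,000
  CHF 1,057,000 × 27% = CHF 285,390

Excess of alternative floor tax over regular income tax: CHF 285,390 − CHF 114,380 = CHF 171,010.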